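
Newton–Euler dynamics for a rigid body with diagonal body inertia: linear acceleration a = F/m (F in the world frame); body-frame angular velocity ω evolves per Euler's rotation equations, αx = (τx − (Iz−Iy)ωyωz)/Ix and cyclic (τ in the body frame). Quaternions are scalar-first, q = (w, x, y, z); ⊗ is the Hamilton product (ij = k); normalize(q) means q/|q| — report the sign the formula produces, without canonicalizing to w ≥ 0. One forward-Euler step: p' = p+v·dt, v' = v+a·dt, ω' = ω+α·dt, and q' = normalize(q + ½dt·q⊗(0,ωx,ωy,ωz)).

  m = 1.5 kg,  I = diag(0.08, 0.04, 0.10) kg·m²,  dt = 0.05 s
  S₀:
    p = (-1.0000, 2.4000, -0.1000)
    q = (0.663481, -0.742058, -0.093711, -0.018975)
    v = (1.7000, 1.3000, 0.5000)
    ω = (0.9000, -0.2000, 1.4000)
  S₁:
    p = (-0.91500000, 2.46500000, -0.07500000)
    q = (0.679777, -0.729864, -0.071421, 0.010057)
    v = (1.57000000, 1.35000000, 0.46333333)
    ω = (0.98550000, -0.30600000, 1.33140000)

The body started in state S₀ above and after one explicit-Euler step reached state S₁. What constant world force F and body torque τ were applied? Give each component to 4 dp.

F = (-3.9000, 1.5000, -1.1000)
τ = (0.1200, -0.1100, -0.1300)

v₁ − v₀ = (-0.13000000, 0.05000000, -0.03666667)
F = m·Δv/dt = (-3.9000, 1.5000, -1.1000)
rate change Δω = (0.08550000, -0.10600000, -0.06860000)
ω₀×(Iω₀) = (-0.0168, -0.0252, 0.0072)
applied torque τ = (0.1200, -0.1100, -0.1300)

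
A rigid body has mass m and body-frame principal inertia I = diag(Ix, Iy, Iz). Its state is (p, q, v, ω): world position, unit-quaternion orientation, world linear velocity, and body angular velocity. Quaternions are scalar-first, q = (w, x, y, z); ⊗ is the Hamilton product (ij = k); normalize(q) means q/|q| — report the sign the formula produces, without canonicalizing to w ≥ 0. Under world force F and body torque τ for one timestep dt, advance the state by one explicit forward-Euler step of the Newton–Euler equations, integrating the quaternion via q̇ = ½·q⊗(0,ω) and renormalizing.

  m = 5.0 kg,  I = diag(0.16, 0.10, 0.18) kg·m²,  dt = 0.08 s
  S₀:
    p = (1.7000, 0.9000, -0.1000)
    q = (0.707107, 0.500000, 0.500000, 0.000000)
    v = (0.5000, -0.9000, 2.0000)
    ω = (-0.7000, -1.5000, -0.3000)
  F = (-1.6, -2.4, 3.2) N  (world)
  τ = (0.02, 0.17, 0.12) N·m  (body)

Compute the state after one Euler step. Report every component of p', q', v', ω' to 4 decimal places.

p' = (1.7400, 0.8280, 0.0600)
q' = (0.7494, 0.4731, 0.4625, -0.0244)
v' = (0.4744, -0.9384, 2.0512)
ω' = (-0.7080, -1.3606, -0.2187)

linear accel F/m = (-0.3200, -0.4800, 0.6400)
p' = p + v·dt = (1.7400, 0.8280, 0.0600)
new velocity v' = (0.4744, -0.9384, 2.0512)
gyro term ω×Iω = (0.0360, -0.0042, -0.0630)
angular accel α = (-0.1000, 1.7420, 1.0167)
ω' = ω + α·dt = (-0.7080, -1.3606, -0.2187)
q⊗(0,ω) = (1.1000000, -0.6449749, -0.9106605, -0.6121321)
q + ½dt·q⊗(0,ω), renormalized = (0.7494, 0.4731, 0.4625, -0.0244)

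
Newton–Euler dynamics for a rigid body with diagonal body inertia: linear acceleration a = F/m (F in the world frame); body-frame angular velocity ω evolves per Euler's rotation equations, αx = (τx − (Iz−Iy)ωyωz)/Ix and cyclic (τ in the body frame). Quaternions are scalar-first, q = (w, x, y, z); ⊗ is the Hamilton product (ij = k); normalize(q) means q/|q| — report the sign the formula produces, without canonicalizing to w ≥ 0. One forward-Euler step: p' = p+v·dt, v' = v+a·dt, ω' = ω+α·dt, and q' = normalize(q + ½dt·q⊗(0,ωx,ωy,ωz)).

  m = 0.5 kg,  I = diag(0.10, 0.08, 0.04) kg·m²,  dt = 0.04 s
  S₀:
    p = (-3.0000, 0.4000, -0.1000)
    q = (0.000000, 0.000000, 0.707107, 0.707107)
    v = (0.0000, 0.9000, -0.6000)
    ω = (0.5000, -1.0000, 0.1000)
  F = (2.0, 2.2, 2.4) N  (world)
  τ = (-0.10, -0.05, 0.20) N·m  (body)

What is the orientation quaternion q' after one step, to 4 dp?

q' = (0.0127, 0.0156, 0.7140, 0.6999)

q⊗(0,ω) = (0.6363963, 0.7778177, 0.3535535, -0.3535535)
updated quaternion q' = (0.0127, 0.0156, 0.7140, 0.6999)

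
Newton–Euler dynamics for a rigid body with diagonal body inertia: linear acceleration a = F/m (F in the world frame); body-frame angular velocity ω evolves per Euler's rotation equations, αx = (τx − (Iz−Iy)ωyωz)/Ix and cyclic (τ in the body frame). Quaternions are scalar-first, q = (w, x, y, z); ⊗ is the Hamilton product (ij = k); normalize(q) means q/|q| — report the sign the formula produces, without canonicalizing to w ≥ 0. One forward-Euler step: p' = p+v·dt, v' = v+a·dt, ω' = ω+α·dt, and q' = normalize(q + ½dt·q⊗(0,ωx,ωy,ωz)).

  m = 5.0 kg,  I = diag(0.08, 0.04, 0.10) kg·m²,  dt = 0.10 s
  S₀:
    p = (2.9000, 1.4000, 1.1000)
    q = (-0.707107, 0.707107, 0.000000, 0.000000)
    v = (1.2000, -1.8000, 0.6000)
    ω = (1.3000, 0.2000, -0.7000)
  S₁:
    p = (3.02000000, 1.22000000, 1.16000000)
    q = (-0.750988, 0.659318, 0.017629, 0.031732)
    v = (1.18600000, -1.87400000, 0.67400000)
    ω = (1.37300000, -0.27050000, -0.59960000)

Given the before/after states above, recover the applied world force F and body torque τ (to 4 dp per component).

F = (-0.7000, -3.7000, 3.7000)
τ = (0.0500, -0.1700, 0.0900)

Δω = ω₁−ω₀ = (0.07300000, -0.47050000, 0.10040000)
τ = I·(Δω/dt) + ω₀×(Iω₀) = (0.0500, -0.1700, 0.0900)
v₁ − v₀ = (-0.01400000, -0.07400000, 0.07400000)
applied force F = (-0.7000, -3.7000, 3.7000)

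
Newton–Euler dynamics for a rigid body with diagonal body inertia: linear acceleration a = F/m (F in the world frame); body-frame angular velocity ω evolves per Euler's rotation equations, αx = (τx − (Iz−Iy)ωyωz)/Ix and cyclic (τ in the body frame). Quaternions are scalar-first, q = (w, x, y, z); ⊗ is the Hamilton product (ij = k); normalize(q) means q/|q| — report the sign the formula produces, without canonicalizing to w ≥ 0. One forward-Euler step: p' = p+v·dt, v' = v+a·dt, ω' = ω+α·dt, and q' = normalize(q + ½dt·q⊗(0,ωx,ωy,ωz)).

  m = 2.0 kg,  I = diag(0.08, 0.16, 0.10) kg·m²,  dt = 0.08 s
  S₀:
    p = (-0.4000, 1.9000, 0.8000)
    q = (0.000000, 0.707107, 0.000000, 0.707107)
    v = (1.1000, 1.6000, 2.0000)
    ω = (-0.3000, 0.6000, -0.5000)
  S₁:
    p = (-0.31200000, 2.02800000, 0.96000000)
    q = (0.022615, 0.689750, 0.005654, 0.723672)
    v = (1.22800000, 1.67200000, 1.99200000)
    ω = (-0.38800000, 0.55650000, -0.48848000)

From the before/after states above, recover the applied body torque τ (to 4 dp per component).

τ = (-0.0700, -0.0900, 0.0000)

Δω = ω₁−ω₀ = (-0.08800000, -0.04350000, 0.01152000)
ω₀×(Iω₀) = (0.0180, -0.0030, -0.0144)
applied torque τ = (-0.0700, -0.0900, 0.0000)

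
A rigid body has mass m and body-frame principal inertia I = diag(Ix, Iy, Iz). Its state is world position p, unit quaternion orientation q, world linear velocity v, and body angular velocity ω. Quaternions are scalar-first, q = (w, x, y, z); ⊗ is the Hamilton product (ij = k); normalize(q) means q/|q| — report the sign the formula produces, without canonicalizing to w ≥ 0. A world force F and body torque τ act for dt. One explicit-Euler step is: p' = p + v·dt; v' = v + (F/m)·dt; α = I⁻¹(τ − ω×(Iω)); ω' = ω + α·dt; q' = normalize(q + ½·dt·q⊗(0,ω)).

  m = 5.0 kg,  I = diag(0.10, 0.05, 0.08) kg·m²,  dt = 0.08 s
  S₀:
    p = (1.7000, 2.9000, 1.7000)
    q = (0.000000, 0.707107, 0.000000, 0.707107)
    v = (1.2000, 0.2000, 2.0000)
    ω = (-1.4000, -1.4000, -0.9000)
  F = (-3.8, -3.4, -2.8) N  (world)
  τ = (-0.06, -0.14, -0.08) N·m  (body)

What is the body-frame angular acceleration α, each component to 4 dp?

precession coupling ω×(Iω) = (0.0378, 0.0252, -0.0980)
angular accel α = (-0.9780, -3.3040, 0.2250)

α = (-0.9780, -3.3040, 0.2250)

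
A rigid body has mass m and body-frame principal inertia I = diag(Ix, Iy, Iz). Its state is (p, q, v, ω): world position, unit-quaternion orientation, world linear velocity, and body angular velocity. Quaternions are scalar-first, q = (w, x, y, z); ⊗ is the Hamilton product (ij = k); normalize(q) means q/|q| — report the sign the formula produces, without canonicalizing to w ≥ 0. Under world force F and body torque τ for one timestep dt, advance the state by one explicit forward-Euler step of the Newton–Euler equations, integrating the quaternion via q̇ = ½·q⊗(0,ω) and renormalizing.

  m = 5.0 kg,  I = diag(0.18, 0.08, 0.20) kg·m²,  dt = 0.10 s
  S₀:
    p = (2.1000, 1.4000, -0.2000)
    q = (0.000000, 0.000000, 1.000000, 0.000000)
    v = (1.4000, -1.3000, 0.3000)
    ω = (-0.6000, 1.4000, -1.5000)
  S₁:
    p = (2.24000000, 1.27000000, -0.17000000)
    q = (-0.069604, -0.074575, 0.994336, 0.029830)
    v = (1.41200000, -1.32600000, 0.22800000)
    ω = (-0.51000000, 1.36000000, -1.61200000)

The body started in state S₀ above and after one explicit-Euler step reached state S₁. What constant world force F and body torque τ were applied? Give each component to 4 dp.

Δv = v₁−v₀ = (0.01200000, -0.02600000, -0.07200000)
F = m·Δv/dt = (0.6000, -1.3000, -3.6000)
rate change Δω = (0.09000000, -0.04000000, -0.11200000)
precession coupling = (-0.2520, -0.0180, 0.0840)
τ = I·(Δω/dt) + ω₀×(Iω₀) = (-0.0900, -0.0500, -0.1400)

F = (0.6000, -1.3000, -3.6000)
τ = (-0.0900, -0.0500, -0.1400)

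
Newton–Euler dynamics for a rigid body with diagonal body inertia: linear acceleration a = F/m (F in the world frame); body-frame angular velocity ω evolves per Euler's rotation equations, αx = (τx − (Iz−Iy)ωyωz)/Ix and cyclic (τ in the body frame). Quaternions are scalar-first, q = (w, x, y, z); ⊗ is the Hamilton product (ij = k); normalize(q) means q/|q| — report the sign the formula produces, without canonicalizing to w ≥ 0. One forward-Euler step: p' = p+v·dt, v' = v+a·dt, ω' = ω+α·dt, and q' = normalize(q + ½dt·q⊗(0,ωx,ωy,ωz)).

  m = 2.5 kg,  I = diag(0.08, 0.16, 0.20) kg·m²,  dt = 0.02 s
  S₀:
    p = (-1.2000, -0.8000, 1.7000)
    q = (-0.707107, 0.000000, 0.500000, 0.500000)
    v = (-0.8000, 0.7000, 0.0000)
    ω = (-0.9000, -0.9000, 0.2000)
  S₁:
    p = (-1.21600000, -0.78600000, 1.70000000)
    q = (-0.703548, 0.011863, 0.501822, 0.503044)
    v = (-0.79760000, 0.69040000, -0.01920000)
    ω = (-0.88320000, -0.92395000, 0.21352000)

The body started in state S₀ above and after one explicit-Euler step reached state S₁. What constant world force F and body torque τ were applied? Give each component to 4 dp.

F = (0.3000, -1.2000, -2.4000)
τ = (0.0600, -0.1700, 0.2000)

rate change Δω = (0.01680000, -0.02395000, 0.01352000)
gyro term ω₀×Iω₀ = (-0.0072, 0.0216, 0.0648)
τ = I·(Δω/dt) + ω₀×(Iω₀) = (0.0600, -0.1700, 0.2000)
v₁ − v₀ = (0.00240000, -0.00960000, -0.01920000)
F = m·Δv/dt = (0.3000, -1.2000, -2.4000)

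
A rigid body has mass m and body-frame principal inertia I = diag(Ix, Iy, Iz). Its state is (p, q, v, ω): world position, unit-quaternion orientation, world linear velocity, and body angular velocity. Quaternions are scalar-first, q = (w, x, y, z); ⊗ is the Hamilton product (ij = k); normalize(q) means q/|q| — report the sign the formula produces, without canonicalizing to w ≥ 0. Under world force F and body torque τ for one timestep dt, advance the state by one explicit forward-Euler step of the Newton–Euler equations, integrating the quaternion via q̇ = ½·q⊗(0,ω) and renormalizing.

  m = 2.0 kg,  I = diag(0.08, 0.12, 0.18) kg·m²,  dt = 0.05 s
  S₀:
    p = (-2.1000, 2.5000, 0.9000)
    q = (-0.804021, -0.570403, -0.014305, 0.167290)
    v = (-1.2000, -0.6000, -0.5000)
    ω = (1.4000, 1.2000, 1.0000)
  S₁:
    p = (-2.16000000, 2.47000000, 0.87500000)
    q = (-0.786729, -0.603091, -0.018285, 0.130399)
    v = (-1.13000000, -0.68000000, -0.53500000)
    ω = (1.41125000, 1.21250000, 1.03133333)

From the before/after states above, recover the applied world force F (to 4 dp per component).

Δv = v₁−v₀ = (0.07000000, -0.08000000, -0.03500000)
F = m·Δv/dt = (2.8000, -3.2000, -1.4000)

F = (2.8000, -3.2000, -1.4000)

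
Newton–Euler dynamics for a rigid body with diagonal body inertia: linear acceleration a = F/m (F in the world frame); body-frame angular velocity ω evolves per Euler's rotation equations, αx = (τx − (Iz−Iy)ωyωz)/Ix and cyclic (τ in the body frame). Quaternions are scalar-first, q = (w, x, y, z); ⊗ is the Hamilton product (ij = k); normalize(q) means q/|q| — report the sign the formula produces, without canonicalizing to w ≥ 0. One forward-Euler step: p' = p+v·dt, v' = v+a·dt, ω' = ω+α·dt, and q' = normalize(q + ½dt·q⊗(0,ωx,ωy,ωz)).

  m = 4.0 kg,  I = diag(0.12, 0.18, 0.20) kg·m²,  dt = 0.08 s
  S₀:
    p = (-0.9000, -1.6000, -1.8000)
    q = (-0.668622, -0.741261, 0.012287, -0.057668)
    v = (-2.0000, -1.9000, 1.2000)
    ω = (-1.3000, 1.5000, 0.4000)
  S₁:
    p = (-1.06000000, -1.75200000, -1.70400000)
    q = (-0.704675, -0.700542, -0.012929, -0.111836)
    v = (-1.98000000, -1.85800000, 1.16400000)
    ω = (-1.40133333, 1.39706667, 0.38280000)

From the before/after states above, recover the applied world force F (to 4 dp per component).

v₁ − v₀ = (0.02000000, 0.04200000, -0.03600000)
applied force F = (1.0000, 2.1000, -1.8000)

F = (1.0000, 2.1000, -1.8000)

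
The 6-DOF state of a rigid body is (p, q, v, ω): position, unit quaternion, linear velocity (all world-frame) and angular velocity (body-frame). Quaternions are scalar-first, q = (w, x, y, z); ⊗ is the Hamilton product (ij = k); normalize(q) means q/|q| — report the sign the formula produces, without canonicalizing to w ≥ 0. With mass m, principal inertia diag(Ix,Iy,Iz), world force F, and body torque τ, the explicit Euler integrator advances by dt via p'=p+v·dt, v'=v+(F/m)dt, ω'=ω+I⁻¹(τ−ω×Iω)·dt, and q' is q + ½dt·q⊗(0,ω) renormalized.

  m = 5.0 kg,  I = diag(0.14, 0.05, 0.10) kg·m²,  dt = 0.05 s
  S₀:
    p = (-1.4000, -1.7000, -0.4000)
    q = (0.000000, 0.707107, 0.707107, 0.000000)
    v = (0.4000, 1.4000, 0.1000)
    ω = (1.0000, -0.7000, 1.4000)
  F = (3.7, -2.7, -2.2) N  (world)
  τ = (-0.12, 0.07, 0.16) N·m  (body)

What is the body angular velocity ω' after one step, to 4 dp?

ω' = (0.9746, -0.6860, 1.4485)

precession coupling ω×(Iω) = (-0.0490, 0.0560, 0.0630)
angular accel α = (-0.5071, 0.2800, 0.9700)
new body rate ω' = (0.9746, -0.6860, 1.4485)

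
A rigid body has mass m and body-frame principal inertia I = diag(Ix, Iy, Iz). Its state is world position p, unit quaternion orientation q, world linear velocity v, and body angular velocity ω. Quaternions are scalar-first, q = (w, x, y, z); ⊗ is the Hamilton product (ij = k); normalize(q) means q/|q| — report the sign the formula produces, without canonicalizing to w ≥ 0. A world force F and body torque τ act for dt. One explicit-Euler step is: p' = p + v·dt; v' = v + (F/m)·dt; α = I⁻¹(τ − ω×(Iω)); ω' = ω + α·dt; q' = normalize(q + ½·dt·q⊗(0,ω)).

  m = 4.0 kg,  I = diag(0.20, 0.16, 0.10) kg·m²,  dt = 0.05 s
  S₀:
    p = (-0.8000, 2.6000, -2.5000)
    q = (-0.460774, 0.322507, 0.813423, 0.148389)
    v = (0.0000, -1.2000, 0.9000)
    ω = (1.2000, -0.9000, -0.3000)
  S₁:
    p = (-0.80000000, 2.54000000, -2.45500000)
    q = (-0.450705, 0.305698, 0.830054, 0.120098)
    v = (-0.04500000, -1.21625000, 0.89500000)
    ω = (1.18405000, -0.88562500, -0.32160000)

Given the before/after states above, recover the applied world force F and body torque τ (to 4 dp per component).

Δv = v₁−v₀ = (-0.04500000, -0.01625000, -0.00500000)
F = m·Δv/dt = (-3.6000, -1.3000, -0.4000)
rate change Δω = (-0.01595000, 0.01437500, -0.02160000)
gyro term ω₀×Iω₀ = (-0.0162, -0.0360, 0.0432)
τ = I·(Δω/dt) + ω₀×(Iω₀) = (-0.0800, 0.0100, 0.0000)

F = (-3.6000, -1.3000, -0.4000)
τ = (-0.0800, 0.0100, 0.0000)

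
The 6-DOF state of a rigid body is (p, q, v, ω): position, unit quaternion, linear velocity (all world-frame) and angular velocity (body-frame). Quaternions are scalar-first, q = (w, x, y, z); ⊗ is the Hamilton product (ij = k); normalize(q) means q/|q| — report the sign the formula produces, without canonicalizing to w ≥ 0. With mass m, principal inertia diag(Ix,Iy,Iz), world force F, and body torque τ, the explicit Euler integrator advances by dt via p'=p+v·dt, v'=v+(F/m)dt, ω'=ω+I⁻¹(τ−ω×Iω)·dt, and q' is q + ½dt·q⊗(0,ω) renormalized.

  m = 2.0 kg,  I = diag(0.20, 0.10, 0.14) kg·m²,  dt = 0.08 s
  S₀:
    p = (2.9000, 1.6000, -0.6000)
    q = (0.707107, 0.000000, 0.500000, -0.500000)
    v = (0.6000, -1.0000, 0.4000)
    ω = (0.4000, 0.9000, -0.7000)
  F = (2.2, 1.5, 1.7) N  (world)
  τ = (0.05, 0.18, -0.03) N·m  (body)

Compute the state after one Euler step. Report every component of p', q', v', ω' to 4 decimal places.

p' = (2.9480, 1.5200, -0.5680)
q' = (0.6743, 0.0153, 0.5169, -0.5272)
v' = (0.6880, -0.9400, 0.4680)
ω' = (0.4301, 1.0574, -0.6966)

new position p' = (2.9480, 1.5200, -0.5680)
v' = v + a·dt = (0.6880, -0.9400, 0.4680)
gyro term ω×Iω = (-0.0252, -0.0168, -0.0360)
angular accel α = (0.3760, 1.9680, 0.0429)
ω' = ω + α·dt = (0.4301, 1.0574, -0.6966)
Hamilton product q⊗(0,ω) = (-0.8000000, 0.3828428, 0.4363963, -0.6949749)
q + ½dt·q⊗(0,ω), renormalized = (0.6743, 0.0153, 0.5169, -0.5272)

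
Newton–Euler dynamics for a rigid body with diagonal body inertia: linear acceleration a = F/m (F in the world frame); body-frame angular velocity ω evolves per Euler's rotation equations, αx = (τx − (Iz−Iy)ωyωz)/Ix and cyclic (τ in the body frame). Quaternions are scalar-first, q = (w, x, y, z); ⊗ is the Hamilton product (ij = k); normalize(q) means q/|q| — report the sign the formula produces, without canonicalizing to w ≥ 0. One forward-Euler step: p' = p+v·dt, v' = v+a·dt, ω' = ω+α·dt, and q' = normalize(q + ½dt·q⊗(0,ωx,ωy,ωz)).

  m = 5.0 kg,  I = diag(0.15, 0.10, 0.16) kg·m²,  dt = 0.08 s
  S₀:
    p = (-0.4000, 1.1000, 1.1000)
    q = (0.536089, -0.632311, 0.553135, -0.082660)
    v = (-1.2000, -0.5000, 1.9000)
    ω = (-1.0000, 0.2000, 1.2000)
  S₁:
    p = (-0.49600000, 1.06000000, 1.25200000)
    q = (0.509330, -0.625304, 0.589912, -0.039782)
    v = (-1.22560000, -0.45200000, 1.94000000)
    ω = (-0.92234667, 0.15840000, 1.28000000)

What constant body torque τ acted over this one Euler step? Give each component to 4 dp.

Δω = ω₁−ω₀ = (0.07765333, -0.04160000, 0.08000000)
gyro term ω₀×Iω₀ = (0.0144, 0.0120, 0.0100)
τ = I·(Δω/dt) + ω₀×(Iω₀) = (0.1600, -0.0400, 0.1700)

τ = (0.1600, -0.0400, 0.1700)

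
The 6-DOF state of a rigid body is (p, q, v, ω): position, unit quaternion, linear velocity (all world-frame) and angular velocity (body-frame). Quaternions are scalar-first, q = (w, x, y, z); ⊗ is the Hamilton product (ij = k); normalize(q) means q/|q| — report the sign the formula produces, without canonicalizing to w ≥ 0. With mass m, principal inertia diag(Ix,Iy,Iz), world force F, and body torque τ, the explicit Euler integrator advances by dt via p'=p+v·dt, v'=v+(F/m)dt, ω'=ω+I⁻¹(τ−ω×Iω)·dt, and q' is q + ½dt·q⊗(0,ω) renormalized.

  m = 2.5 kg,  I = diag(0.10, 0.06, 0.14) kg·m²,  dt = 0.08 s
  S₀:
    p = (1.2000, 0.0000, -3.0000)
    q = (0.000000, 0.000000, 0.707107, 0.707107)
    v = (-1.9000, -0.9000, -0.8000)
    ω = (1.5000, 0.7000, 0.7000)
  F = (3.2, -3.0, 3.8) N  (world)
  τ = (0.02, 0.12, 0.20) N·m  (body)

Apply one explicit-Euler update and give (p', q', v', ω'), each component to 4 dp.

p' = (1.0480, -0.0720, -3.0640)
q' = (-0.0395, 0.0000, 0.7476, 0.6630)
v' = (-1.7976, -0.9960, -0.6784)
ω' = (1.4846, 0.9160, 0.8383)

ω×(Iω) gyroscopic = (0.0392, -0.0420, -0.0420)
α = I⁻¹(τ − ω×Iω) = (-0.1920, 2.7000, 1.7286)
ω + α·dt = (1.4846, 0.9160, 0.8383)
2q̇ = q⊗(0,ω) = (-0.9899498, 0.0000000, 1.0606605, -1.0606605)
q + ½dt·q⊗(0,ω), renormalized = (-0.0395, 0.0000, 0.7476, 0.6630)
a = (1.2800, -1.2000, 1.5200)
p + v·dt = (1.0480, -0.0720, -3.0640)
v' = v + a·dt = (-1.7976, -0.9960, -0.6784)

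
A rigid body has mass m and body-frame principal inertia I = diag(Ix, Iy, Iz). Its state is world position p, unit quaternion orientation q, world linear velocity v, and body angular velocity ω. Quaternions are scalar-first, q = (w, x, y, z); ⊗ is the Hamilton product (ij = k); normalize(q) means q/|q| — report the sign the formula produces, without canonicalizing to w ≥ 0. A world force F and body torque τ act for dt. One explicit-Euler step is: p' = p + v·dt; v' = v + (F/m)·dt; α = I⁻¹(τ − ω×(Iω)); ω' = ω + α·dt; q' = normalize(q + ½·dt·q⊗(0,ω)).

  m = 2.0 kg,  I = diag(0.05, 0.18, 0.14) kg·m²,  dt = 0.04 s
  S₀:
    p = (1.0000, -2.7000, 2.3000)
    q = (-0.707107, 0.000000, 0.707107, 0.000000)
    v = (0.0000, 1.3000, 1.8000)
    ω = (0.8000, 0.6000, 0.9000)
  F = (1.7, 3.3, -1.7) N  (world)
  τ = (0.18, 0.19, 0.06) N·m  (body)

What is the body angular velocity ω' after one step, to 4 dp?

α = I⁻¹(τ − ω×Iω) = (4.0320, 1.4156, -0.0171)
ω' = ω + α·dt = (0.9613, 0.6566, 0.8993)

ω' = (0.9613, 0.6566, 0.8993)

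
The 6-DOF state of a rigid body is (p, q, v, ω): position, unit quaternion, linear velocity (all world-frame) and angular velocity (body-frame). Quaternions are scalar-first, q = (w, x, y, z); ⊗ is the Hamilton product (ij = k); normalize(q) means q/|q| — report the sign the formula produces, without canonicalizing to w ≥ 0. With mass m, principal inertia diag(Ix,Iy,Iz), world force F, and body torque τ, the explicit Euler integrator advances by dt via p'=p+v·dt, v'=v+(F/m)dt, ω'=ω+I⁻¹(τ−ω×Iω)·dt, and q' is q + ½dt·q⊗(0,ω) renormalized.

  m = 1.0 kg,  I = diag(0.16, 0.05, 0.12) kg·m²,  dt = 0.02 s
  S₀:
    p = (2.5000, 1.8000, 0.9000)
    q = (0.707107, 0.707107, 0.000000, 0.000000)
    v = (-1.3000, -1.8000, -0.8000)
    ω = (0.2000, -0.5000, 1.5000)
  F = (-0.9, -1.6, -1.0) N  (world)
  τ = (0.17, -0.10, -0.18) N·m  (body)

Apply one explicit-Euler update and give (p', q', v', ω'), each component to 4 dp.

α = I⁻¹(τ − ω×Iω) = (1.3906, -2.2400, -1.5917)
new body rate ω' = (0.2278, -0.5448, 1.4682)
2q̇ = q⊗(0,ω) = (-0.1414214, 0.1414214, -1.4142140, 0.7071070)
q' = normalize(q + ½dt·q⊗(0,ω)) = (0.7056, 0.7084, -0.0141, 0.0071)
new position p' = (2.4740, 1.7640, 0.8840)
v + (F/m)dt = (-1.3180, -1.8320, -0.8200)

p' = (2.4740, 1.7640, 0.8840)
q' = (0.7056, 0.7084, -0.0141, 0.0071)
v' = (-1.3180, -1.8320, -0.8200)
ω' = (0.2278, -0.5448, 1.4682)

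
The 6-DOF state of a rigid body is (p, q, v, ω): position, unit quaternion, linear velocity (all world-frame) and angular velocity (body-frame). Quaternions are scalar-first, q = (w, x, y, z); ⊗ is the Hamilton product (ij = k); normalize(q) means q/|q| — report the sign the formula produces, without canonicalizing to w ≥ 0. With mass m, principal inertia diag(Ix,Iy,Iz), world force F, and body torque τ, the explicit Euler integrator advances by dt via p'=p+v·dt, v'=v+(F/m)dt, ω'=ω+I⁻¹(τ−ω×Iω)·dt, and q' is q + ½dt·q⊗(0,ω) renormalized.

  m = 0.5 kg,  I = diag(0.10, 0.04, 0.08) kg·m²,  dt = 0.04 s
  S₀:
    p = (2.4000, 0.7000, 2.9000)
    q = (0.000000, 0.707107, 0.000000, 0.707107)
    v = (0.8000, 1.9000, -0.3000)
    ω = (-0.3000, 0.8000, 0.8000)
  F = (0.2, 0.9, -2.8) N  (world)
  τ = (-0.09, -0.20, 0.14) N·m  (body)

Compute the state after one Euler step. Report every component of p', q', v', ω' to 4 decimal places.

p' = (2.4320, 0.7760, 2.8880)
q' = (-0.0071, 0.6956, -0.0156, 0.7182)
v' = (0.8160, 1.9720, -0.5240)
ω' = (-0.3462, 0.6048, 0.8628)

ω×(Iω) gyroscopic = (0.0256, -0.0048, 0.0144)
α = I⁻¹(τ − ω×Iω) = (-1.1560, -4.8800, 1.5700)
ω + α·dt = (-0.3462, 0.6048, 0.8628)
q⊗(0,ω) = (-0.3535535, -0.5656856, -0.7778177, 0.5656856)
q + ½dt·q⊗(0,ω), renormalized = (-0.0071, 0.6956, -0.0156, 0.7182)
p' = p + v·dt = (2.4320, 0.7760, 2.8880)
v' = v + a·dt = (0.8160, 1.9720, -0.5240)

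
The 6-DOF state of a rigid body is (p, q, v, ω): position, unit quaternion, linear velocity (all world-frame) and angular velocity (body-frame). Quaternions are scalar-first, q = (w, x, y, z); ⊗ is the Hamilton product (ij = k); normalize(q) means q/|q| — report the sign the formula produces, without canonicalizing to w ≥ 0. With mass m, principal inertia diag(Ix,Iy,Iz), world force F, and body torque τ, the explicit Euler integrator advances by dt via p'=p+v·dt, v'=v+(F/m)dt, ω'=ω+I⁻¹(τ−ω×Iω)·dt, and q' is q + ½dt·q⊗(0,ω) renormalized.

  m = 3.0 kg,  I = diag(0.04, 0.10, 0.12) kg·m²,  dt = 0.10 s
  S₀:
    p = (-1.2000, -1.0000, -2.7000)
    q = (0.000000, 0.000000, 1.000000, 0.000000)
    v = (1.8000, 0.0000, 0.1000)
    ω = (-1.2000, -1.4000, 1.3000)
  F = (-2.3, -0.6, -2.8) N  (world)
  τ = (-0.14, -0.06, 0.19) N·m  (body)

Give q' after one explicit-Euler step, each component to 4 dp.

q⊗(0,ω) = (1.4000000, 1.3000000, 0.0000000, 1.2000000)
q' = normalize(q + ½dt·q⊗(0,ω)) = (0.0696, 0.0646, 0.9937, 0.0596)

q' = (0.0696, 0.0646, 0.9937, 0.0596)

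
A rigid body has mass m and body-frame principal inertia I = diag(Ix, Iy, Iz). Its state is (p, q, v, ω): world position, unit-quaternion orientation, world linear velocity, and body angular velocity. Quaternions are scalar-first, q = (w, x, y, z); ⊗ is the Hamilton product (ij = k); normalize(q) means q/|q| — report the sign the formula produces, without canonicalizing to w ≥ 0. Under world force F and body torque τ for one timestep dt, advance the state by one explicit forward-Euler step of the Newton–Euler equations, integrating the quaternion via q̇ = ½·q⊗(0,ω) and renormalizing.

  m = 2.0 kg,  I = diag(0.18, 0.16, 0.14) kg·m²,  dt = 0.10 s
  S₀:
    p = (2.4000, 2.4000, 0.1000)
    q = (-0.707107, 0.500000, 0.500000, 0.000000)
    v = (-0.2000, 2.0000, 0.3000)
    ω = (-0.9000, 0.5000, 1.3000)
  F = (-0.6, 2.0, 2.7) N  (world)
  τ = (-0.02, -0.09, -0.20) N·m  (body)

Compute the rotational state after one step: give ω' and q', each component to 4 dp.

(τ − ω×Iω)/I = (-0.0389, -0.2700, -1.4929)
ω + α·dt = (-0.9039, 0.4730, 1.1507)
Hamilton product q⊗(0,ω) = (0.2000000, 1.2863963, -1.0035535, -0.2192391)
q + ½dt·q⊗(0,ω), renormalized = (-0.6947, 0.5624, 0.4483, -0.0109)

ω' = (-0.9039, 0.4730, 1.1507)
q' = (-0.6947, 0.5624, 0.4483, -0.0109)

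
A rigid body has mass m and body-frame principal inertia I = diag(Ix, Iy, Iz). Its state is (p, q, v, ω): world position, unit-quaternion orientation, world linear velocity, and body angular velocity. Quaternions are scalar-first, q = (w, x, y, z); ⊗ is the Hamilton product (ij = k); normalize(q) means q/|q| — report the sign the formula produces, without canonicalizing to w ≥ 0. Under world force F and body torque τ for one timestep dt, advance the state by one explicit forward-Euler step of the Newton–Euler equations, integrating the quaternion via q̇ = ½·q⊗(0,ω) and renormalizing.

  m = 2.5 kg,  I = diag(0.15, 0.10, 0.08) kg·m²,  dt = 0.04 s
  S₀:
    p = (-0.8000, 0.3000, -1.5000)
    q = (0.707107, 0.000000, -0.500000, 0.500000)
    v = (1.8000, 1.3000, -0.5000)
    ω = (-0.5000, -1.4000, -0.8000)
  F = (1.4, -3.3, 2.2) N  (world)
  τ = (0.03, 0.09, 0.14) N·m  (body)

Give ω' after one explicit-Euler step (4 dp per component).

ω' = (-0.4860, -1.3752, -0.7125)

precession coupling ω×(Iω) = (-0.0224, 0.0280, -0.0350)
α = I⁻¹(τ − ω×Iω) = (0.3493, 0.6200, 2.1875)
ω + α·dt = (-0.4860, -1.3752, -0.7125)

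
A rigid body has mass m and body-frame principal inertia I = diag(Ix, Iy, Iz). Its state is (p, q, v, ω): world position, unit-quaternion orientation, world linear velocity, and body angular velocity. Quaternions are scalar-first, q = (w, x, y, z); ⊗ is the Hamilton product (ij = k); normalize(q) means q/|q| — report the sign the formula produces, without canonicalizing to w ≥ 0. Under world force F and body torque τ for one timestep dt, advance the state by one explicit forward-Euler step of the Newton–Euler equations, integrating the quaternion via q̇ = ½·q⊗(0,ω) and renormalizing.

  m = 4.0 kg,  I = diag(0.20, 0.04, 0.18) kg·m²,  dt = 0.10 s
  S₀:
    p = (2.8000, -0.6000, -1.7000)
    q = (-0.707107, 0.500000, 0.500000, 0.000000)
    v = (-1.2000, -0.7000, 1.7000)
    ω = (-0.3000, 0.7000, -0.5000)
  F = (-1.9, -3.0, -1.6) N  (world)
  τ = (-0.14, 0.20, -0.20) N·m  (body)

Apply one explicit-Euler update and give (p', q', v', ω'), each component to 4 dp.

p' = (2.6800, -0.6700, -1.5300)
q' = (-0.7164, 0.4976, 0.4872, 0.0426)
v' = (-1.2475, -0.7750, 1.6600)
ω' = (-0.3455, 1.1925, -0.6298)

linear accel F/m = (-0.4750, -0.7500, -0.4000)
new position p' = (2.6800, -0.6700, -1.5300)
new velocity v' = (-1.2475, -0.7750, 1.6600)
angular accel α = (-0.4550, 4.9250, -1.2978)
new body rate ω' = (-0.3455, 1.1925, -0.6298)
2q̇ = q⊗(0,ω) = (-0.2000000, -0.0378679, -0.2449749, 0.8535535)
updated quaternion q' = (-0.7164, 0.4976, 0.4872, 0.0426)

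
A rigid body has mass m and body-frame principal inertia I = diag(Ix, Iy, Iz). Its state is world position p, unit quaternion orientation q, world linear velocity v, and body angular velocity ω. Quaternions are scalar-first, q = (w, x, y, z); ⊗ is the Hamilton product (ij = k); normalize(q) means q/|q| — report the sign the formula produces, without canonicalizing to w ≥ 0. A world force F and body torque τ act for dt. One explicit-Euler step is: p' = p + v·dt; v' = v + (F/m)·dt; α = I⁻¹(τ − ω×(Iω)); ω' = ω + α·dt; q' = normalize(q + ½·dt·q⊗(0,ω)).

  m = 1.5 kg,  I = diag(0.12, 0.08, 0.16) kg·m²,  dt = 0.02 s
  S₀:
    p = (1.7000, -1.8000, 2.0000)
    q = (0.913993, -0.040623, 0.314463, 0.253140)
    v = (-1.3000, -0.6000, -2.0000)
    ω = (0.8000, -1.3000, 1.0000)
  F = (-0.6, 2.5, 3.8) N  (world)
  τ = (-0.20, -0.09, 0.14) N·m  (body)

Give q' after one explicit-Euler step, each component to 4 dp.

2q̇ = q⊗(0,ω) = (0.1881603, 1.3747394, -0.9450559, 0.7152325)
updated quaternion q' = (0.9157, -0.0269, 0.3050, 0.2602)

q' = (0.9157, -0.0269, 0.3050, 0.2602)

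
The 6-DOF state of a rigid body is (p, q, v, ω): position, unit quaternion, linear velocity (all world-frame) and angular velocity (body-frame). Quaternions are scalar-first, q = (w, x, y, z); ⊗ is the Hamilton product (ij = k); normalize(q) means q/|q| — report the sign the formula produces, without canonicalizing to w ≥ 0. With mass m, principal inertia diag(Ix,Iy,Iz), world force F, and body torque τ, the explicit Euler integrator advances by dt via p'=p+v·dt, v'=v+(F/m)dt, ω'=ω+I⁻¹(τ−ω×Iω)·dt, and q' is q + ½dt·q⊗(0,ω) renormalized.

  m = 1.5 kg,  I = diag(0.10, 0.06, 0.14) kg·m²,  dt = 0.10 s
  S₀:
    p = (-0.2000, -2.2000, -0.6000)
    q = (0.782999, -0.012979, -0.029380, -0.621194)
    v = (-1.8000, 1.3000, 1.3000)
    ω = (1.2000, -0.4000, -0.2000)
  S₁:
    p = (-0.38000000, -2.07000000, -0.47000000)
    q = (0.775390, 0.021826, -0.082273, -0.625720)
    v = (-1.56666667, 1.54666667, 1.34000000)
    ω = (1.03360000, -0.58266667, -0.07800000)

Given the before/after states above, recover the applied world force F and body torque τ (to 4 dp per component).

rate change Δω = (-0.16640000, -0.18266667, 0.12200000)
precession coupling = (0.0064, 0.0096, 0.0192)
I·α + gyro = (-0.1600, -0.1000, 0.1900)
v₁ − v₀ = (0.23333333, 0.24666667, 0.04000000)
applied force F = (3.5000, 3.7000, 0.6000)

F = (3.5000, 3.7000, 0.6000)
τ = (-0.1600, -0.1000, 0.1900)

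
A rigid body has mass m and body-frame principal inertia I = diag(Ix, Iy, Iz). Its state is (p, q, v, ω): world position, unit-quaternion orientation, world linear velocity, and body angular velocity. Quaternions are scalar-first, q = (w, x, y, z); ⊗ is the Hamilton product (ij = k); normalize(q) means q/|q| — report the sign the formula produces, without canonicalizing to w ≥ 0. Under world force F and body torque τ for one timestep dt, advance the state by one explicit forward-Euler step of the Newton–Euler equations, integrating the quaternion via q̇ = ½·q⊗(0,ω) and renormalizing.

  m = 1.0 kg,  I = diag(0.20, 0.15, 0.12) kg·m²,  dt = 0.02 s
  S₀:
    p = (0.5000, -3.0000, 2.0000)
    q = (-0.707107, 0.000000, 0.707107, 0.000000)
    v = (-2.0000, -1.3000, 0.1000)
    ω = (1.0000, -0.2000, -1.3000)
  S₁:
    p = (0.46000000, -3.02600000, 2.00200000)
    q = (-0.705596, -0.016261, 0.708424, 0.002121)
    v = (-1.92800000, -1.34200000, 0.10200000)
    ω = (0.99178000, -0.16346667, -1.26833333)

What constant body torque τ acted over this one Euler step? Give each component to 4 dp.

Δω = ω₁−ω₀ = (-0.00822000, 0.03653333, 0.03166667)
ω₀×(Iω₀) = (-0.0078, -0.1040, 0.0100)
I·α + gyro = (-0.0900, 0.1700, 0.2000)

τ = (-0.0900, 0.1700, 0.2000)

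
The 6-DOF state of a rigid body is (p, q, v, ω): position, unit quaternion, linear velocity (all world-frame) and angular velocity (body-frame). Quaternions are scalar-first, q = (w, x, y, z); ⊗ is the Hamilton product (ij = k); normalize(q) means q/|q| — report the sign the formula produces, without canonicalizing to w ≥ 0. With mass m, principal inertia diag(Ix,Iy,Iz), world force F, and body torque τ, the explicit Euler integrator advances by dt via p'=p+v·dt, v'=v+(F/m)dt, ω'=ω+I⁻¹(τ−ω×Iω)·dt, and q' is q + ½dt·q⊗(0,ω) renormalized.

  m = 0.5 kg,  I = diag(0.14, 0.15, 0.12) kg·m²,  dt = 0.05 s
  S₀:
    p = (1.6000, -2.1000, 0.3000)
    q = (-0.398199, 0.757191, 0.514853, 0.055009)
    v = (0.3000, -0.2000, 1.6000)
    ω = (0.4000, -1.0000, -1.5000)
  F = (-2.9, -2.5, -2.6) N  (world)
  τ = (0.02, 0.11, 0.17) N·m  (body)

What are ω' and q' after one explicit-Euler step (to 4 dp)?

ω' = (0.4232, -0.9593, -1.4275)
q' = (-0.3904, 0.7345, 0.5532, 0.0458)

gyro term ω×Iω = (-0.0450, -0.0120, -0.0040)
angular accel α = (0.4643, 0.8133, 1.4500)
new body rate ω' = (0.4232, -0.9593, -1.4275)
2q̇ = q⊗(0,ω) = (0.2944901, -0.8765501, 1.5559891, -0.3658337)
q + ½dt·q⊗(0,ω), renormalized = (-0.3904, 0.7345, 0.5532, 0.0458)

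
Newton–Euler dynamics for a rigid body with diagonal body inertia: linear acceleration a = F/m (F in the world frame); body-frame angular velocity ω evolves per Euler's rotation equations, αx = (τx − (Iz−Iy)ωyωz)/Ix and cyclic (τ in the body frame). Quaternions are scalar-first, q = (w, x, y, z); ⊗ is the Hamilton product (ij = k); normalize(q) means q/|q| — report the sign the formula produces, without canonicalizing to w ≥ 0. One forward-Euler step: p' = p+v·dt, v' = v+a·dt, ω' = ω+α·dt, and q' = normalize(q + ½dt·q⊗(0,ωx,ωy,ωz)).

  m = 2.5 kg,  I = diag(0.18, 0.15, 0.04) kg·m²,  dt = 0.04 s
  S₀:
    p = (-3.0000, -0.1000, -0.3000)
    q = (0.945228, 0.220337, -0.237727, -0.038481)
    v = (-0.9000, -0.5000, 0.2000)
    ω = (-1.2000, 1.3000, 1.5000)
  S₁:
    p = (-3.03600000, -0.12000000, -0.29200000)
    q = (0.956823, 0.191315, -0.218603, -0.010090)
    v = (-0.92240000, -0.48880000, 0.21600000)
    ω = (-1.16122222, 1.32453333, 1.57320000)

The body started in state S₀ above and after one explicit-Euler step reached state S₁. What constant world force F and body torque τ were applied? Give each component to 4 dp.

v₁ − v₀ = (-0.02240000, 0.01120000, 0.01600000)
m·(v₁−v₀)/dt = (-1.4000, 0.7000, 1.0000)
rate change Δω = (0.03877778, 0.02453333, 0.07320000)
ω₀×(Iω₀) = (-0.2145, -0.2520, 0.0468)
applied torque τ = (-0.0400, -0.1600, 0.1200)

F = (-1.4000, 0.7000, 1.0000)
τ = (-0.0400, -0.1600, 0.1200)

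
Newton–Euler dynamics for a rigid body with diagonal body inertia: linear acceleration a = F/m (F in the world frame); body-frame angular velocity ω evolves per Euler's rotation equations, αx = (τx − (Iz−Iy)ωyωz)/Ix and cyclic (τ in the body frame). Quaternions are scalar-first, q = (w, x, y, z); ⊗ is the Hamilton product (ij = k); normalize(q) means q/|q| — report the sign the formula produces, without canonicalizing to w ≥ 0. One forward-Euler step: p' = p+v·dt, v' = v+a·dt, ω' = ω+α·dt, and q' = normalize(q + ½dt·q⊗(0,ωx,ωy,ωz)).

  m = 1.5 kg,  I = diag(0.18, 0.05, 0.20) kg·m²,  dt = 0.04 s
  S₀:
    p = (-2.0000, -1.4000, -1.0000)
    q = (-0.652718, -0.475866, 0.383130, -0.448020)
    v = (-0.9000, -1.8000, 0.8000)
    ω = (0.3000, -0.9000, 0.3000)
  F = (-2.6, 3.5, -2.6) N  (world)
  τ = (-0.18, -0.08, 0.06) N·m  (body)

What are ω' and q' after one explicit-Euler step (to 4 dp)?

α = I⁻¹(τ − ω×Iω) = (-0.7750, -1.5640, 0.1245)
new body rate ω' = (0.2690, -0.9626, 0.3050)
q⊗(0,ω) = (0.6219828, -0.4840944, 0.5958000, 0.1175250)
q' = normalize(q + ½dt·q⊗(0,ω)) = (-0.6402, -0.4855, 0.3950, -0.4456)

ω' = (0.2690, -0.9626, 0.3050)
q' = (-0.6402, -0.4855, 0.3950, -0.4456)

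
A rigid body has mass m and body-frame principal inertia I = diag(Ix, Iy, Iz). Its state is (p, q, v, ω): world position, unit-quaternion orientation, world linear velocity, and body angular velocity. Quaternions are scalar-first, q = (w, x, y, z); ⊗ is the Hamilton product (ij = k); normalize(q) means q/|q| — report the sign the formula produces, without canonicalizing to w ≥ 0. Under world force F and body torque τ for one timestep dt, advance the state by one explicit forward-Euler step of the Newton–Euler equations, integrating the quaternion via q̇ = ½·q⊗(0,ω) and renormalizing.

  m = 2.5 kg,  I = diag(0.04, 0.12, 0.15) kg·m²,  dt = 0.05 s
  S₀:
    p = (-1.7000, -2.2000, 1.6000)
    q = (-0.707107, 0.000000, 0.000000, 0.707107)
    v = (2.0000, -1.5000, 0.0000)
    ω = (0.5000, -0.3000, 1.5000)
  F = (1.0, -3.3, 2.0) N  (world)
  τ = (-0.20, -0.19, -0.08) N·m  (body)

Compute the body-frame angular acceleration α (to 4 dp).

α = (-4.6625, -0.8958, -0.4533)

precession coupling ω×(Iω) = (-0.0135, -0.0825, -0.0120)
(τ − ω×Iω)/I = (-4.6625, -0.8958, -0.4533)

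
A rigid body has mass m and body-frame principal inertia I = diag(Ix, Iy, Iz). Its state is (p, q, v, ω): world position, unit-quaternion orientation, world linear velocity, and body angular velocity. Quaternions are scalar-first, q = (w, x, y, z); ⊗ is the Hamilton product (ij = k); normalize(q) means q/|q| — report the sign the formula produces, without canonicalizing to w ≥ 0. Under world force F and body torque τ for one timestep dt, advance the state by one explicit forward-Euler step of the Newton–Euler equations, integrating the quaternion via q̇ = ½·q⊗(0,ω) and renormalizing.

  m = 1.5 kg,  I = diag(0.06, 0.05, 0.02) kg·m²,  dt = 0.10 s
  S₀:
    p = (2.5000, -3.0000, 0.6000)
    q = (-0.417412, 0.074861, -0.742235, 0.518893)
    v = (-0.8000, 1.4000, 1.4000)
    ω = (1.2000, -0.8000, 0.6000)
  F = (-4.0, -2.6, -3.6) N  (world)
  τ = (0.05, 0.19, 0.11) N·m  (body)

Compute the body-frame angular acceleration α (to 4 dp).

ω×(Iω) gyroscopic = (0.0144, 0.0288, 0.0096)
α = I⁻¹(τ − ω×Iω) = (0.5933, 3.2240, 5.0200)

α = (0.5933, 3.2240, 5.0200)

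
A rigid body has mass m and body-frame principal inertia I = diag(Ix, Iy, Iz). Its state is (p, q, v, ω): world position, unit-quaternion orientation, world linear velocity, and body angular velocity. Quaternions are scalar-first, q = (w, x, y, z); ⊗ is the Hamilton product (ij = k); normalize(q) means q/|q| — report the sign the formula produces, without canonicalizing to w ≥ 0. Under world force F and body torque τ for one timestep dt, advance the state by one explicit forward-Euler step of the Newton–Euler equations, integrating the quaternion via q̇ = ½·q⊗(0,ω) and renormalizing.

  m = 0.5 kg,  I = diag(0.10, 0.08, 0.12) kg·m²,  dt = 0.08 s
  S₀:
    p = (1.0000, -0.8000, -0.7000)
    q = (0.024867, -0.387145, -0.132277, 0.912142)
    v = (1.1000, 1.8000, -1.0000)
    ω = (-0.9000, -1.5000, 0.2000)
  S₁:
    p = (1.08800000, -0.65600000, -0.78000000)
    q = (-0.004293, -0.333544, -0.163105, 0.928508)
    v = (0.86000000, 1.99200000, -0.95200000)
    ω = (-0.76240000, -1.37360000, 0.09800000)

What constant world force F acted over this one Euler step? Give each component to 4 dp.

F = (-1.5000, 1.2000, 0.3000)

v₁ − v₀ = (-0.24000000, 0.19200000, 0.04800000)
m·(v₁−v₀)/dt = (-1.5000, 1.2000, 0.3000)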